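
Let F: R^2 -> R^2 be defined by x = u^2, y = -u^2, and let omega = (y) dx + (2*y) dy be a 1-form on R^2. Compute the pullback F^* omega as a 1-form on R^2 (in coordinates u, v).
F^* omega = (2*u^3) du

Using F^*(f dg) = (f ∘ F) d(g ∘ F), substitute each coordinate x_i by F_i(u, v) in f_i, and replace dx_i by d F_i = (∂F_i/∂u) du + (∂F_i/∂v) dv.
  For the x component: f_1(F) = -u^2; d F_1 = (2*u) du + (0) dv
  For the y component: f_2(F) = -2*u^2; d F_2 = (-2*u) du + (0) dv
Combining and collecting du, dv coefficients:
  coeff of du: 2*u^3
  coeff of dv: 0
F^* omega = (2*u^3) du.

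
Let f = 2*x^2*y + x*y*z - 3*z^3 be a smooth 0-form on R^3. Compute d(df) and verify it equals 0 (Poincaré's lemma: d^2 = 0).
d(df) = 0

Step 1: df = sum_i (∂f/∂x_i) dx_i = (y*(4*x + z)) dx + (x*(2*x + z)) dy + (x*y - 9*z^2) dz.
Step 2: Apply d again. Using the 1-form formula, the coefficient of dx ∧ dy in d(df) is ∂^2 f/∂x ∂y - ∂^2 f/∂y ∂x = (4*x + z) - (4*x + z) = 0 (equality of mixed partials for smooth f).
Similarly for dx ∧ dz and dy ∧ dz — all coefficients vanish. So d(df) = 0.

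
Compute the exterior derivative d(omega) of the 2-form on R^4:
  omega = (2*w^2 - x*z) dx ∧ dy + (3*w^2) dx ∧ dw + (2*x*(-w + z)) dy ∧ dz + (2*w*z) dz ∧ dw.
d(omega) = (-2*w - x + 2*z) dx ∧ dy ∧ dz + (4*w) dx ∧ dy ∧ dw + (-2*x) dy ∧ dz ∧ dw

For a 2-form omega = sum_{i<j} g_{ij} dx_i ∧ dx_j, the exterior derivative is
  d(omega) = sum_{i<j} d(g_{ij}) ∧ dx_i ∧ dx_j = sum_{i<j, k} (∂g_{ij}/∂x_k) dx_k ∧ dx_i ∧ dx_j.
Expand each term, using dx_k ∧ dx_i ∧ dx_j = sgn(permutation) dx_{(a)} ∧ dx_{(b)} ∧ dx_{(c)} with (a < b < c) sorted:
  d(2*w^2 - x*z) includes (∂/∂z)(2*w^2 - x*z) dz = (-x) dz, which multiplied by dx ∧ dy gives (-x) dx ∧ dy ∧ dz
  d(2*w^2 - x*z) includes (∂/∂w)(2*w^2 - x*z) dw = (4*w) dw, which multiplied by dx ∧ dy gives (4*w) dx ∧ dy ∧ dw
  d(2*x*(-w + z)) includes (∂/∂x)(2*x*(-w + z)) dx = (-2*w + 2*z) dx, which multiplied by dy ∧ dz gives (-2*w + 2*z) dx ∧ dy ∧ dz
  d(2*x*(-w + z)) includes (∂/∂w)(2*x*(-w + z)) dw = (-2*x) dw, which multiplied by dy ∧ dz gives (-2*x) dy ∧ dz ∧ dw
Collecting like 3-forms: d(omega) = (-2*w - x + 2*z) dx ∧ dy ∧ dz + (4*w) dx ∧ dy ∧ dw + (-2*x) dy ∧ dz ∧ dw.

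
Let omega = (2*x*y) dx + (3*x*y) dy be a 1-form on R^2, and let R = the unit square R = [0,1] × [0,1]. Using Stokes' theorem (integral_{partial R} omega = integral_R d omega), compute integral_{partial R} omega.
integral_(partial R) omega = 1/2

Stokes: integral_partial_R omega = integral_R d omega with d omega = (∂Q/∂x - ∂P/∂y) dx ∧ dy.
  ∂Q/∂x = 3*y
  ∂P/∂y = 2*x
  integrand = ∂Q/∂x - ∂P/∂y = -2*x + 3*y.
Integrating over R: integral_0^1 integral_0^1 (-2*x + 3*y) dx dy = 1/2.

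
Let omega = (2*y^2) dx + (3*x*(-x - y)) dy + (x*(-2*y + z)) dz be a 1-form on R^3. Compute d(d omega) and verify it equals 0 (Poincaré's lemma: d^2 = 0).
d(d omega) = 0

Step 1: d omega = sum_{i<j} (∂f_j/∂x_i - ∂f_i/∂x_j) dx_i ∧ dx_j:
  coeff of dx ∧ dy: -6*x - 7*y
  coeff of dx ∧ dz: -2*y + z
  coeff of dy ∧ dz: -2*x
Step 2: Apply d again to each 2-form coefficient. The only possible 3-form in R^3 is dx ∧ dy ∧ dz, with coefficient
  ∂(coeff of dy∧dz)/∂x - ∂(coeff of dx∧dz)/∂y + ∂(coeff of dx∧dy)/∂z
  = ∂/∂x (-2*x) - ∂/∂y (-2*y + z) + ∂/∂z (-6*x - 7*y).
Each of these terms simplifies to sums of mixed partials that cancel in pairs. The result is 0 (by equality of mixed partials for smooth functions — Schwarz / Clairaut).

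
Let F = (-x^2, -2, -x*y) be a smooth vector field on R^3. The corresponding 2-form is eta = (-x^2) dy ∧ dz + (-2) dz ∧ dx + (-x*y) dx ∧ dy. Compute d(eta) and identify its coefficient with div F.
d(eta) = (-2*x) dx ∧ dy ∧ dz; div F = -2*x

For a 2-form in R^3 of the form above, applying d gives a 3-form with coefficient ∂P/∂x + ∂Q/∂y + ∂R/∂z:
  ∂P/∂x = -2*x
  ∂Q/∂y = 0
  ∂R/∂z = 0
Sum = -2*x, which is exactly div F.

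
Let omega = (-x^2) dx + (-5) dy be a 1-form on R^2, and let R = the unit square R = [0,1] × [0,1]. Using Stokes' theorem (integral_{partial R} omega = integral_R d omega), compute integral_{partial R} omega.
integral_(partial R) omega = 0

Stokes: integral_partial_R omega = integral_R d omega with d omega = (∂Q/∂x - ∂P/∂y) dx ∧ dy.
  ∂Q/∂x = 0
  ∂P/∂y = 0
  integrand = ∂Q/∂x - ∂P/∂y = 0.
Integrating over R: integral_0^1 integral_0^1 (0) dx dy = 0.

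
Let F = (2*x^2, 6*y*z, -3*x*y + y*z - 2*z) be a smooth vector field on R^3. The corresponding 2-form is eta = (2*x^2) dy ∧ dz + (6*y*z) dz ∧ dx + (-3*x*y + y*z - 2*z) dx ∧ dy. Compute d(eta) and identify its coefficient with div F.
d(eta) = (4*x + y + 6*z - 2) dx ∧ dy ∧ dz; div F = 4*x + y + 6*z - 2

For a 2-form in R^3 of the form above, applying d gives a 3-form with coefficient ∂P/∂x + ∂Q/∂y + ∂R/∂z:
  ∂P/∂x = 4*x
  ∂Q/∂y = 6*z
  ∂R/∂z = y - 2
Sum = 4*x + y + 6*z - 2, which is exactly div F.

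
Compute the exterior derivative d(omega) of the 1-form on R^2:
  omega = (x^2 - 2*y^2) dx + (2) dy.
d(omega) = (4*y) dx ∧ dy

For a 1-form omega = sum_i f_i dx_i, the exterior derivative is
  d(omega) = sum_{i < j} (∂f_j/∂x_i - ∂f_i/∂x_j) dx_i ∧ dx_j.
  coefficient of dx ∧ dy: ∂f_2/∂x - ∂f_1/∂y = ∂(2)/∂x - ∂(x^2 - 2*y^2)/∂y = 4*y
Assembling: d(omega) = (4*y) dx ∧ dy.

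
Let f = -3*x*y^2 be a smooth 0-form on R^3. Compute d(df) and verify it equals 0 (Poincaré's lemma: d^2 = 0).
d(df) = 0

Step 1: df = sum_i (∂f/∂x_i) dx_i = (-3*y^2) dx + (-6*x*y) dy + (0) dz.
Step 2: Apply d again. Using the 1-form formula, the coefficient of dx ∧ dy in d(df) is ∂^2 f/∂x ∂y - ∂^2 f/∂y ∂x = (-6*y) - (-6*y) = 0 (equality of mixed partials for smooth f).
Similarly for dx ∧ dz and dy ∧ dz — all coefficients vanish. So d(df) = 0.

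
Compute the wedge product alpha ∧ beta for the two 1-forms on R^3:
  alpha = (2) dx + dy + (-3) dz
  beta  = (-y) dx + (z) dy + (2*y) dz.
alpha ∧ beta = (y + 2*z) dx ∧ dy + (y) dx ∧ dz + (2*y + 3*z) dy ∧ dz

Distribute the wedge, using dx_i ∧ dx_j = -dx_j ∧ dx_i and dx_i ∧ dx_i = 0. For each pair (i, j) with i < j, the coefficient of dx_i ∧ dx_j in alpha ∧ beta is (alpha_i * beta_j - alpha_j * beta_i). Collecting: alpha ∧ beta = (y + 2*z) dx ∧ dy + (y) dx ∧ dz + (2*y + 3*z) dy ∧ dz.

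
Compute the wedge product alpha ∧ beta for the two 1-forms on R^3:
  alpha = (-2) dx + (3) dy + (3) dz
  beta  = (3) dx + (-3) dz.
alpha ∧ beta = (-3) dx ∧ dz + (-9) dx ∧ dy + (-9) dy ∧ dz

Distribute the wedge, using dx_i ∧ dx_j = -dx_j ∧ dx_i and dx_i ∧ dx_i = 0. For each pair (i, j) with i < j, the coefficient of dx_i ∧ dx_j in alpha ∧ beta is (alpha_i * beta_j - alpha_j * beta_i). Collecting: alpha ∧ beta = (-3) dx ∧ dz + (-9) dx ∧ dy + (-9) dy ∧ dz.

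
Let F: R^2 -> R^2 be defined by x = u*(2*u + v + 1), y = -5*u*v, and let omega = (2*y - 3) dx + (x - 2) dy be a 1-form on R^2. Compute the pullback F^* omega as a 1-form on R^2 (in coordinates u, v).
F^* omega = (-50*u^2*v - 15*u*v^2 - 15*u*v - 12*u + 7*v - 3) du + (u*(-10*u^2 - 15*u*v - 5*u + 7)) dv

Using F^*(f dg) = (f ∘ F) d(g ∘ F), substitute each coordinate x_i by F_i(u, v) in f_i, and replace dx_i by d F_i = (∂F_i/∂u) du + (∂F_i/∂v) dv.
  For the x component: f_1(F) = -10*u*v - 3; d F_1 = (4*u + v + 1) du + (u) dv
  For the y component: f_2(F) = 2*u^2 + u*v + u - 2; d F_2 = (-5*v) du + (-5*u) dv
Combining and collecting du, dv coefficients:
  coeff of du: -50*u^2*v - 15*u*v^2 - 15*u*v - 12*u + 7*v - 3
  coeff of dv: u*(-10*u^2 - 15*u*v - 5*u + 7)
F^* omega = (-50*u^2*v - 15*u*v^2 - 15*u*v - 12*u + 7*v - 3) du + (u*(-10*u^2 - 15*u*v - 5*u + 7)) dv.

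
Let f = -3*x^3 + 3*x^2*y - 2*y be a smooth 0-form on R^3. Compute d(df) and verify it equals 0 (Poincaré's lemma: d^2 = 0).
d(df) = 0

Step 1: df = sum_i (∂f/∂x_i) dx_i = (3*x*(-3*x + 2*y)) dx + (3*x^2 - 2) dy + (0) dz.
Step 2: Apply d again. Using the 1-form formula, the coefficient of dx ∧ dy in d(df) is ∂^2 f/∂x ∂y - ∂^2 f/∂y ∂x = (6*x) - (6*x) = 0 (equality of mixed partials for smooth f).
Similarly for dx ∧ dz and dy ∧ dz — all coefficients vanish. So d(df) = 0.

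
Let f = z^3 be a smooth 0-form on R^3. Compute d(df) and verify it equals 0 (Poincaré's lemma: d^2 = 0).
d(df) = 0

Step 1: df = sum_i (∂f/∂x_i) dx_i = (0) dx + (0) dy + (3*z^2) dz.
Step 2: Apply d again. Using the 1-form formula, the coefficient of dx ∧ dy in d(df) is ∂^2 f/∂x ∂y - ∂^2 f/∂y ∂x = (0) - (0) = 0 (equality of mixed partials for smooth f).
Similarly for dx ∧ dz and dy ∧ dz — all coefficients vanish. So d(df) = 0.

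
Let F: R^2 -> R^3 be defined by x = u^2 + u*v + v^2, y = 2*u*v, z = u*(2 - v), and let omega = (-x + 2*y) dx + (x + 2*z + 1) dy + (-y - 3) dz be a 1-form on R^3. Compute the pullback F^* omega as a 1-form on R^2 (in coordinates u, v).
F^* omega = (-2*u^3 + 7*u^2*v + u*v^2 + 4*u*v + v^3 + 5*v - 6) du + (u^3 + u^2*v + 8*u^2 + 7*u*v^2 + 5*u - 2*v^3) dv

Using F^*(f dg) = (f ∘ F) d(g ∘ F), substitute each coordinate x_i by F_i(u, v) in f_i, and replace dx_i by d F_i = (∂F_i/∂u) du + (∂F_i/∂v) dv.
  For the x component: f_1(F) = -u^2 + 3*u*v - v^2; d F_1 = (2*u + v) du + (u + 2*v) dv
  For the y component: f_2(F) = u^2 - u*v + 4*u + v^2 + 1; d F_2 = (2*v) du + (2*u) dv
  For the z component: f_3(F) = -2*u*v - 3; d F_3 = (2 - v) du + (-u) dv
Combining and collecting du, dv coefficients:
  coeff of du: -2*u^3 + 7*u^2*v + u*v^2 + 4*u*v + v^3 + 5*v - 6
  coeff of dv: u^3 + u^2*v + 8*u^2 + 7*u*v^2 + 5*u - 2*v^3
F^* omega = (-2*u^3 + 7*u^2*v + u*v^2 + 4*u*v + v^3 + 5*v - 6) du + (u^3 + u^2*v + 8*u^2 + 7*u*v^2 + 5*u - 2*v^3) dv.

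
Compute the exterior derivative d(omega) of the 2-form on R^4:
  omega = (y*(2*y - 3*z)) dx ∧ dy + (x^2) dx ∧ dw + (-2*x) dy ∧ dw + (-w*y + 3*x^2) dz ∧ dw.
d(omega) = (-3*y) dx ∧ dy ∧ dz + (-2) dx ∧ dy ∧ dw + (6*x) dx ∧ dz ∧ dw + (-w) dy ∧ dz ∧ dw

For a 2-form omega = sum_{i<j} g_{ij} dx_i ∧ dx_j, the exterior derivative is
  d(omega) = sum_{i<j} d(g_{ij}) ∧ dx_i ∧ dx_j = sum_{i<j, k} (∂g_{ij}/∂x_k) dx_k ∧ dx_i ∧ dx_j.
Expand each term, using dx_k ∧ dx_i ∧ dx_j = sgn(permutation) dx_{(a)} ∧ dx_{(b)} ∧ dx_{(c)} with (a < b < c) sorted:
  d(y*(2*y - 3*z)) includes (∂/∂z)(y*(2*y - 3*z)) dz = (-3*y) dz, which multiplied by dx ∧ dy gives (-3*y) dx ∧ dy ∧ dz
  d(-2*x) includes (∂/∂x)(-2*x) dx = (-2) dx, which multiplied by dy ∧ dw gives (-2) dx ∧ dy ∧ dw
  d(-w*y + 3*x^2) includes (∂/∂x)(-w*y + 3*x^2) dx = (6*x) dx, which multiplied by dz ∧ dw gives (6*x) dx ∧ dz ∧ dw
  d(-w*y + 3*x^2) includes (∂/∂y)(-w*y + 3*x^2) dy = (-w) dy, which multiplied by dz ∧ dw gives (-w) dy ∧ dz ∧ dw
Collecting like 3-forms: d(omega) = (-3*y) dx ∧ dy ∧ dz + (-2) dx ∧ dy ∧ dw + (6*x) dx ∧ dz ∧ dw + (-w) dy ∧ dz ∧ dw.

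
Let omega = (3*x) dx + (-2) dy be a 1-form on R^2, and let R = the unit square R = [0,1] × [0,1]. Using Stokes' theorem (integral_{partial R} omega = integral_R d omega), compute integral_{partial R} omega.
integral_(partial R) omega = 0

Stokes: integral_partial_R omega = integral_R d omega with d omega = (∂Q/∂x - ∂P/∂y) dx ∧ dy.
  ∂Q/∂x = 0
  ∂P/∂y = 0
  integrand = ∂Q/∂x - ∂P/∂y = 0.
Integrating over R: integral_0^1 integral_0^1 (0) dx dy = 0.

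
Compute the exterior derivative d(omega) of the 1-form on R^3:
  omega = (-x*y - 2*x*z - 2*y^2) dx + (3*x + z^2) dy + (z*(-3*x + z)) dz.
d(omega) = (x + 4*y + 3) dx ∧ dy + (2*x - 3*z) dx ∧ dz + (-2*z) dy ∧ dz

For a 1-form omega = sum_i f_i dx_i, the exterior derivative is
  d(omega) = sum_{i < j} (∂f_j/∂x_i - ∂f_i/∂x_j) dx_i ∧ dx_j.
  coefficient of dx ∧ dy: ∂f_2/∂x - ∂f_1/∂y = ∂(3*x + z^2)/∂x - ∂(-x*y - 2*x*z - 2*y^2)/∂y = x + 4*y + 3
  coefficient of dx ∧ dz: ∂f_3/∂x - ∂f_1/∂z = ∂(z*(-3*x + z))/∂x - ∂(-x*y - 2*x*z - 2*y^2)/∂z = 2*x - 3*z
  coefficient of dy ∧ dz: ∂f_3/∂y - ∂f_2/∂z = ∂(z*(-3*x + z))/∂y - ∂(3*x + z^2)/∂z = -2*z
Assembling: d(omega) = (x + 4*y + 3) dx ∧ dy + (2*x - 3*z) dx ∧ dz + (-2*z) dy ∧ dz.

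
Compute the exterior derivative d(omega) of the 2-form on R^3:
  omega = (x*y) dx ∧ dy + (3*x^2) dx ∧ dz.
d(omega) = 0

For a 2-form omega = sum_{i<j} g_{ij} dx_i ∧ dx_j, the exterior derivative is
  d(omega) = sum_{i<j} d(g_{ij}) ∧ dx_i ∧ dx_j = sum_{i<j, k} (∂g_{ij}/∂x_k) dx_k ∧ dx_i ∧ dx_j.
Expand each term, using dx_k ∧ dx_i ∧ dx_j = sgn(permutation) dx_{(a)} ∧ dx_{(b)} ∧ dx_{(c)} with (a < b < c) sorted:

Collecting like 3-forms: d(omega) = 0.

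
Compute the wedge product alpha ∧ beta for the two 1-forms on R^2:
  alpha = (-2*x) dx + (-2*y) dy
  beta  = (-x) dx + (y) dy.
alpha ∧ beta = (-4*x*y) dx ∧ dy

Distribute the wedge, using dx_i ∧ dx_j = -dx_j ∧ dx_i and dx_i ∧ dx_i = 0. For each pair (i, j) with i < j, the coefficient of dx_i ∧ dx_j in alpha ∧ beta is (alpha_i * beta_j - alpha_j * beta_i). Collecting: alpha ∧ beta = (-4*x*y) dx ∧ dy.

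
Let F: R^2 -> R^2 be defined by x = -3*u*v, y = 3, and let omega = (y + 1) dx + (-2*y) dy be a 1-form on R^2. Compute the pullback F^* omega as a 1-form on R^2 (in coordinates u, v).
F^* omega = (-12*v) du + (-12*u) dv

Using F^*(f dg) = (f ∘ F) d(g ∘ F), substitute each coordinate x_i by F_i(u, v) in f_i, and replace dx_i by d F_i = (∂F_i/∂u) du + (∂F_i/∂v) dv.
  For the x component: f_1(F) = 4; d F_1 = (-3*v) du + (-3*u) dv
  For the y component: f_2(F) = -6; d F_2 = (0) du + (0) dv
Combining and collecting du, dv coefficients:
  coeff of du: -12*v
  coeff of dv: -12*u
F^* omega = (-12*v) du + (-12*u) dv.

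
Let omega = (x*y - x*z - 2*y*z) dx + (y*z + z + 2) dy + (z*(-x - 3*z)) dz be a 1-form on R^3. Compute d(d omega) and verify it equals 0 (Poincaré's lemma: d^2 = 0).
d(d omega) = 0

Step 1: d omega = sum_{i<j} (∂f_j/∂x_i - ∂f_i/∂x_j) dx_i ∧ dx_j:
  coeff of dx ∧ dy: -x + 2*z
  coeff of dx ∧ dz: x + 2*y - z
  coeff of dy ∧ dz: -y - 1
Step 2: Apply d again to each 2-form coefficient. The only possible 3-form in R^3 is dx ∧ dy ∧ dz, with coefficient
  ∂(coeff of dy∧dz)/∂x - ∂(coeff of dx∧dz)/∂y + ∂(coeff of dx∧dy)/∂z
  = ∂/∂x (-y - 1) - ∂/∂y (x + 2*y - z) + ∂/∂z (-x + 2*z).
Each of these terms simplifies to sums of mixed partials that cancel in pairs. The result is 0 (by equality of mixed partials for smooth functions — Schwarz / Clairaut).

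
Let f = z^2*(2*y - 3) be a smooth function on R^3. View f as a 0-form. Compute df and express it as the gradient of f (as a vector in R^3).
df = (0) dx + (2*z^2) dy + (2*z*(2*y - 3)) dz; grad f = (0, 2*z^2, 2*z*(2*y - 3))

For a 0-form f, d f = (∂f/∂x) dx + (∂f/∂y) dy + (∂f/∂z) dz. The components of the vector representation are exactly the entries of grad f in Cartesian coordinates:
  ∂f/∂x = 0
  ∂f/∂y = 2*z^2
  ∂f/∂z = 2*z*(2*y - 3).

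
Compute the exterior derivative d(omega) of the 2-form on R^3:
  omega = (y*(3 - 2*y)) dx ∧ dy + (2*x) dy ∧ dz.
d(omega) = (2) dx ∧ dy ∧ dz

For a 2-form omega = sum_{i<j} g_{ij} dx_i ∧ dx_j, the exterior derivative is
  d(omega) = sum_{i<j} d(g_{ij}) ∧ dx_i ∧ dx_j = sum_{i<j, k} (∂g_{ij}/∂x_k) dx_k ∧ dx_i ∧ dx_j.
Expand each term, using dx_k ∧ dx_i ∧ dx_j = sgn(permutation) dx_{(a)} ∧ dx_{(b)} ∧ dx_{(c)} with (a < b < c) sorted:
  d(2*x) includes (∂/∂x)(2*x) dx = (2) dx, which multiplied by dy ∧ dz gives (2) dx ∧ dy ∧ dz
Collecting like 3-forms: d(omega) = (2) dx ∧ dy ∧ dz.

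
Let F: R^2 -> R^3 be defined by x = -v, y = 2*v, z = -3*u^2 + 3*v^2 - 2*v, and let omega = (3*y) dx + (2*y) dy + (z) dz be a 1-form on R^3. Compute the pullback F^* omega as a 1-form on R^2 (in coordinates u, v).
F^* omega = (6*u*(3*u^2 - 3*v^2 + 2*v)) du + (-18*u^2*v + 6*u^2 + 18*v^3 - 18*v^2 + 6*v) dv

Using F^*(f dg) = (f ∘ F) d(g ∘ F), substitute each coordinate x_i by F_i(u, v) in f_i, and replace dx_i by d F_i = (∂F_i/∂u) du + (∂F_i/∂v) dv.
  For the x component: f_1(F) = 6*v; d F_1 = (0) du + (-1) dv
  For the y component: f_2(F) = 4*v; d F_2 = (0) du + (2) dv
  For the z component: f_3(F) = -3*u^2 + 3*v^2 - 2*v; d F_3 = (-6*u) du + (6*v - 2) dv
Combining and collecting du, dv coefficients:
  coeff of du: 6*u*(3*u^2 - 3*v^2 + 2*v)
  coeff of dv: -18*u^2*v + 6*u^2 + 18*v^3 - 18*v^2 + 6*v
F^* omega = (6*u*(3*u^2 - 3*v^2 + 2*v)) du + (-18*u^2*v + 6*u^2 + 18*v^3 - 18*v^2 + 6*v) dv.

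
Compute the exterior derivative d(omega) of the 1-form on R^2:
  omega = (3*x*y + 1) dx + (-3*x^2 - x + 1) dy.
d(omega) = (-9*x - 1) dx ∧ dy

For a 1-form omega = sum_i f_i dx_i, the exterior derivative is
  d(omega) = sum_{i < j} (∂f_j/∂x_i - ∂f_i/∂x_j) dx_i ∧ dx_j.
  coefficient of dx ∧ dy: ∂f_2/∂x - ∂f_1/∂y = ∂(-3*x^2 - x + 1)/∂x - ∂(3*x*y + 1)/∂y = -9*x - 1
Assembling: d(omega) = (-9*x - 1) dx ∧ dy.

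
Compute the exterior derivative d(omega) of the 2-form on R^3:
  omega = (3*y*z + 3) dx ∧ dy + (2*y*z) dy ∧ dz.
d(omega) = (3*y) dx ∧ dy ∧ dz

For a 2-form omega = sum_{i<j} g_{ij} dx_i ∧ dx_j, the exterior derivative is
  d(omega) = sum_{i<j} d(g_{ij}) ∧ dx_i ∧ dx_j = sum_{i<j, k} (∂g_{ij}/∂x_k) dx_k ∧ dx_i ∧ dx_j.
Expand each term, using dx_k ∧ dx_i ∧ dx_j = sgn(permutation) dx_{(a)} ∧ dx_{(b)} ∧ dx_{(c)} with (a < b < c) sorted:
  d(3*y*z + 3) includes (∂/∂z)(3*y*z + 3) dz = (3*y) dz, which multiplied by dx ∧ dy gives (3*y) dx ∧ dy ∧ dz
Collecting like 3-forms: d(omega) = (3*y) dx ∧ dy ∧ dz.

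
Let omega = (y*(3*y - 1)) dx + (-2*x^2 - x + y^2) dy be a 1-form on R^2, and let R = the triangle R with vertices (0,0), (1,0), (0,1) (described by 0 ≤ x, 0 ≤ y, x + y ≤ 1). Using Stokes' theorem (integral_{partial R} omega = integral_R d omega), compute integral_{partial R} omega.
integral_(partial R) omega = -5/3

Stokes: integral_partial_R omega = integral_R d omega with d omega = (∂Q/∂x - ∂P/∂y) dx ∧ dy.
  ∂Q/∂x = -4*x - 1
  ∂P/∂y = 6*y - 1
  integrand = ∂Q/∂x - ∂P/∂y = -4*x - 6*y.
Integrating over R: integral_0^1 integral_0^{1-x} (-4*x - 6*y) dy dx = -5/3.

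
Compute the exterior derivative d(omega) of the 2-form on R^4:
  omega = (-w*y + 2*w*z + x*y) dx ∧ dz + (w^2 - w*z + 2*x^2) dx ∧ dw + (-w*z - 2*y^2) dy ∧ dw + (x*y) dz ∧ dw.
d(omega) = (w - x) dx ∧ dy ∧ dz + (w + 2*z) dx ∧ dz ∧ dw + (w + x) dy ∧ dz ∧ dw

For a 2-form omega = sum_{i<j} g_{ij} dx_i ∧ dx_j, the exterior derivative is
  d(omega) = sum_{i<j} d(g_{ij}) ∧ dx_i ∧ dx_j = sum_{i<j, k} (∂g_{ij}/∂x_k) dx_k ∧ dx_i ∧ dx_j.
Expand each term, using dx_k ∧ dx_i ∧ dx_j = sgn(permutation) dx_{(a)} ∧ dx_{(b)} ∧ dx_{(c)} with (a < b < c) sorted:
  d(-w*y + 2*w*z + x*y) includes (∂/∂y)(-w*y + 2*w*z + x*y) dy = (-w + x) dy, which multiplied by dx ∧ dz gives (w - x) dx ∧ dy ∧ dz
  d(-w*y + 2*w*z + x*y) includes (∂/∂w)(-w*y + 2*w*z + x*y) dw = (-y + 2*z) dw, which multiplied by dx ∧ dz gives (-y + 2*z) dx ∧ dz ∧ dw
  d(w^2 - w*z + 2*x^2) includes (∂/∂z)(w^2 - w*z + 2*x^2) dz = (-w) dz, which multiplied by dx ∧ dw gives (w) dx ∧ dz ∧ dw
  d(-w*z - 2*y^2) includes (∂/∂z)(-w*z - 2*y^2) dz = (-w) dz, which multiplied by dy ∧ dw gives (w) dy ∧ dz ∧ dw
  d(x*y) includes (∂/∂x)(x*y) dx = (y) dx, which multiplied by dz ∧ dw gives (y) dx ∧ dz ∧ dw
  d(x*y) includes (∂/∂y)(x*y) dy = (x) dy, which multiplied by dz ∧ dw gives (x) dy ∧ dz ∧ dw
Collecting like 3-forms: d(omega) = (w - x) dx ∧ dy ∧ dz + (w + 2*z) dx ∧ dz ∧ dw + (w + x) dy ∧ dz ∧ dw.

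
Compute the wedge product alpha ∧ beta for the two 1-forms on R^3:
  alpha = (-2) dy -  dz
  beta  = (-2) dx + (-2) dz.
alpha ∧ beta = (-4) dx ∧ dy + (4) dy ∧ dz + (-2) dx ∧ dz

Distribute the wedge, using dx_i ∧ dx_j = -dx_j ∧ dx_i and dx_i ∧ dx_i = 0. For each pair (i, j) with i < j, the coefficient of dx_i ∧ dx_j in alpha ∧ beta is (alpha_i * beta_j - alpha_j * beta_i). Collecting: alpha ∧ beta = (-4) dx ∧ dy + (4) dy ∧ dz + (-2) dx ∧ dz.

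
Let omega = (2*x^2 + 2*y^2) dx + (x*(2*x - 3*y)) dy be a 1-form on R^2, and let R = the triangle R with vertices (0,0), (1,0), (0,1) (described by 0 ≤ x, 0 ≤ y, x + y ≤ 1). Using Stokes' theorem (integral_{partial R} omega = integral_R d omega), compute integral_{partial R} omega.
integral_(partial R) omega = -1/2

Stokes: integral_partial_R omega = integral_R d omega with d omega = (∂Q/∂x - ∂P/∂y) dx ∧ dy.
  ∂Q/∂x = 4*x - 3*y
  ∂P/∂y = 4*y
  integrand = ∂Q/∂x - ∂P/∂y = 4*x - 7*y.
Integrating over R: integral_0^1 integral_0^{1-x} (4*x - 7*y) dy dx = -1/2.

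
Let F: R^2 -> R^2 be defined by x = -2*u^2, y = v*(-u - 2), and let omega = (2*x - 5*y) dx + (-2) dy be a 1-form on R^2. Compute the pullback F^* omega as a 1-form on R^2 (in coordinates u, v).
F^* omega = (16*u^3 - 20*u^2*v - 40*u*v + 2*v) du + (2*u + 4) dv

Using F^*(f dg) = (f ∘ F) d(g ∘ F), substitute each coordinate x_i by F_i(u, v) in f_i, and replace dx_i by d F_i = (∂F_i/∂u) du + (∂F_i/∂v) dv.
  For the x component: f_1(F) = -4*u^2 + 5*u*v + 10*v; d F_1 = (-4*u) du + (0) dv
  For the y component: f_2(F) = -2; d F_2 = (-v) du + (-u - 2) dv
Combining and collecting du, dv coefficients:
  coeff of du: 16*u^3 - 20*u^2*v - 40*u*v + 2*v
  coeff of dv: 2*u + 4
F^* omega = (16*u^3 - 20*u^2*v - 40*u*v + 2*v) du + (2*u + 4) dv.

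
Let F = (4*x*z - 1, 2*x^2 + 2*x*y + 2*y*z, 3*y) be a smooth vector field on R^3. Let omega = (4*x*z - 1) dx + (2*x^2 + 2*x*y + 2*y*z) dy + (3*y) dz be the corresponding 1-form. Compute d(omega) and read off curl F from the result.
d(omega) = (3 - 2*y) dy ∧ dz + (4*x) dz ∧ dx + (4*x + 2*y) dx ∧ dy; curl F = (3 - 2*y, 4*x, 4*x + 2*y)

d omega = sum_{i<j} (∂f_j/∂x_i - ∂f_i/∂x_j) dx_i ∧ dx_j. Under the identification (dy ∧ dz, dz ∧ dx, dx ∧ dy) ↔ (e_x, e_y, e_z), the coefficients are exactly the components of curl F. Compute:
  ∂R/∂y - ∂Q/∂z = (3) - (2*y) = 3 - 2*y
  ∂P/∂z - ∂R/∂x = (4*x) - (0) = 4*x
  ∂Q/∂x - ∂P/∂y = (4*x + 2*y) - (0) = 4*x + 2*y.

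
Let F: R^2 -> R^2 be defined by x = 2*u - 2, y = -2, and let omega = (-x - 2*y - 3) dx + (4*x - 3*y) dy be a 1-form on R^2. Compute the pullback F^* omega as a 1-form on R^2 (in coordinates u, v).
F^* omega = (6 - 4*u) du

Using F^*(f dg) = (f ∘ F) d(g ∘ F), substitute each coordinate x_i by F_i(u, v) in f_i, and replace dx_i by d F_i = (∂F_i/∂u) du + (∂F_i/∂v) dv.
  For the x component: f_1(F) = 3 - 2*u; d F_1 = (2) du + (0) dv
  For the y component: f_2(F) = 8*u - 2; d F_2 = (0) du + (0) dv
Combining and collecting du, dv coefficients:
  coeff of du: 6 - 4*u
  coeff of dv: 0
F^* omega = (6 - 4*u) du.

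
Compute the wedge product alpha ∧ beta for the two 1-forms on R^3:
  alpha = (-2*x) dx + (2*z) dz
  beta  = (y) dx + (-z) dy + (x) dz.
alpha ∧ beta = (2*x*z) dx ∧ dy + (-2*x^2 - 2*y*z) dx ∧ dz + (2*z^2) dy ∧ dz

Distribute the wedge, using dx_i ∧ dx_j = -dx_j ∧ dx_i and dx_i ∧ dx_i = 0. For each pair (i, j) with i < j, the coefficient of dx_i ∧ dx_j in alpha ∧ beta is (alpha_i * beta_j - alpha_j * beta_i). Collecting: alpha ∧ beta = (2*x*z) dx ∧ dy + (-2*x^2 - 2*y*z) dx ∧ dz + (2*z^2) dy ∧ dz.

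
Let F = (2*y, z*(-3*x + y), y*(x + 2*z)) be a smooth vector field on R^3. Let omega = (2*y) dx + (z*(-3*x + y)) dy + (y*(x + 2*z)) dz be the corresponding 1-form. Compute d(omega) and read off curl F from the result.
d(omega) = (4*x - y + 2*z) dy ∧ dz + (-y) dz ∧ dx + (-3*z - 2) dx ∧ dy; curl F = (4*x - y + 2*z, -y, -3*z - 2)

d omega = sum_{i<j} (∂f_j/∂x_i - ∂f_i/∂x_j) dx_i ∧ dx_j. Under the identification (dy ∧ dz, dz ∧ dx, dx ∧ dy) ↔ (e_x, e_y, e_z), the coefficients are exactly the components of curl F. Compute:
  ∂R/∂y - ∂Q/∂z = (x + 2*z) - (-3*x + y) = 4*x - y + 2*z
  ∂P/∂z - ∂R/∂x = (0) - (y) = -y
  ∂Q/∂x - ∂P/∂y = (-3*z) - (2) = -3*z - 2.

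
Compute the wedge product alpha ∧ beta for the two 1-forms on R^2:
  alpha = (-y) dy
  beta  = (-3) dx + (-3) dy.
alpha ∧ beta = (-3*y) dx ∧ dy

Distribute the wedge, using dx_i ∧ dx_j = -dx_j ∧ dx_i and dx_i ∧ dx_i = 0. For each pair (i, j) with i < j, the coefficient of dx_i ∧ dx_j in alpha ∧ beta is (alpha_i * beta_j - alpha_j * beta_i). Collecting: alpha ∧ beta = (-3*y) dx ∧ dy.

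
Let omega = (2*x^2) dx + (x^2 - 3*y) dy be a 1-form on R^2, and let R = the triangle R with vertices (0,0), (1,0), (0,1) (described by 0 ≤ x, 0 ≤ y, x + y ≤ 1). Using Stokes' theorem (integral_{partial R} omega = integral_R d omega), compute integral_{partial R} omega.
integral_(partial R) omega = 1/3

Stokes: integral_partial_R omega = integral_R d omega with d omega = (∂Q/∂x - ∂P/∂y) dx ∧ dy.
  ∂Q/∂x = 2*x
  ∂P/∂y = 0
  integrand = ∂Q/∂x - ∂P/∂y = 2*x.
Integrating over R: integral_0^1 integral_0^{1-x} (2*x) dy dx = 1/3.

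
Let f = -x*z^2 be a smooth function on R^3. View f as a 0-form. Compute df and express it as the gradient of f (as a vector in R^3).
df = (-z^2) dx + (0) dy + (-2*x*z) dz; grad f = (-z^2, 0, -2*x*z)

For a 0-form f, d f = (∂f/∂x) dx + (∂f/∂y) dy + (∂f/∂z) dz. The components of the vector representation are exactly the entries of grad f in Cartesian coordinates:
  ∂f/∂x = -z^2
  ∂f/∂y = 0
  ∂f/∂z = -2*x*z.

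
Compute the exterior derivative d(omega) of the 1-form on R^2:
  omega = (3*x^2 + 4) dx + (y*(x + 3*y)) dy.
d(omega) = (y) dx ∧ dy

For a 1-form omega = sum_i f_i dx_i, the exterior derivative is
  d(omega) = sum_{i < j} (∂f_j/∂x_i - ∂f_i/∂x_j) dx_i ∧ dx_j.
  coefficient of dx ∧ dy: ∂f_2/∂x - ∂f_1/∂y = ∂(y*(x + 3*y))/∂x - ∂(3*x^2 + 4)/∂y = y
Assembling: d(omega) = (y) dx ∧ dy.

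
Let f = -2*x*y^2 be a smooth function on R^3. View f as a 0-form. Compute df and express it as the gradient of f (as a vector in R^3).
df = (-2*y^2) dx + (-4*x*y) dy + (0) dz; grad f = (-2*y^2, -4*x*y, 0)

For a 0-form f, d f = (∂f/∂x) dx + (∂f/∂y) dy + (∂f/∂z) dz. The components of the vector representation are exactly the entries of grad f in Cartesian coordinates:
  ∂f/∂x = -2*y^2
  ∂f/∂y = -4*x*y
  ∂f/∂z = 0.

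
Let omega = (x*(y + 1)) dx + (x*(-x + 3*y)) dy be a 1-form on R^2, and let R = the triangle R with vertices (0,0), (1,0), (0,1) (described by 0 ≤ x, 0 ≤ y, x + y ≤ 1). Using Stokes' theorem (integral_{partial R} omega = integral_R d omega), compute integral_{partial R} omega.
integral_(partial R) omega = 0

Stokes: integral_partial_R omega = integral_R d omega with d omega = (∂Q/∂x - ∂P/∂y) dx ∧ dy.
  ∂Q/∂x = -2*x + 3*y
  ∂P/∂y = x
  integrand = ∂Q/∂x - ∂P/∂y = -3*x + 3*y.
Integrating over R: integral_0^1 integral_0^{1-x} (-3*x + 3*y) dy dx = 0.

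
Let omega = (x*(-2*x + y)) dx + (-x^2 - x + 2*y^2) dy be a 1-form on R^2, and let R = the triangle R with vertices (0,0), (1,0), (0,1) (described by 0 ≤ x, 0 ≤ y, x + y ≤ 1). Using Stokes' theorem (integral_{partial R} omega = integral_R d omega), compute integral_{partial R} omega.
integral_(partial R) omega = -1

Stokes: integral_partial_R omega = integral_R d omega with d omega = (∂Q/∂x - ∂P/∂y) dx ∧ dy.
  ∂Q/∂x = -2*x - 1
  ∂P/∂y = x
  integrand = ∂Q/∂x - ∂P/∂y = -3*x - 1.
Integrating over R: integral_0^1 integral_0^{1-x} (-3*x - 1) dy dx = -1.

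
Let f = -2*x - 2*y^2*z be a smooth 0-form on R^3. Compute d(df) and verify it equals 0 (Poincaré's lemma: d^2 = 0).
d(df) = 0

Step 1: df = sum_i (∂f/∂x_i) dx_i = (-2) dx + (-4*y*z) dy + (-2*y^2) dz.
Step 2: Apply d again. Using the 1-form formula, the coefficient of dx ∧ dy in d(df) is ∂^2 f/∂x ∂y - ∂^2 f/∂y ∂x = (0) - (0) = 0 (equality of mixed partials for smooth f).
Similarly for dx ∧ dz and dy ∧ dz — all coefficients vanish. So d(df) = 0.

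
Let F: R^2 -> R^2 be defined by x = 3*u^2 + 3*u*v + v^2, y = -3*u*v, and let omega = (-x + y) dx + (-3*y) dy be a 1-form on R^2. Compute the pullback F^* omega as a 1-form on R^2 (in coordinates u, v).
F^* omega = (-18*u^3 - 45*u^2*v - 51*u*v^2 - 3*v^3) du + (-9*u^3 - 51*u^2*v - 15*u*v^2 - 2*v^3) dv

Using F^*(f dg) = (f ∘ F) d(g ∘ F), substitute each coordinate x_i by F_i(u, v) in f_i, and replace dx_i by d F_i = (∂F_i/∂u) du + (∂F_i/∂v) dv.
  For the x component: f_1(F) = -3*u^2 - 6*u*v - v^2; d F_1 = (6*u + 3*v) du + (3*u + 2*v) dv
  For the y component: f_2(F) = 9*u*v; d F_2 = (-3*v) du + (-3*u) dv
Combining and collecting du, dv coefficients:
  coeff of du: -18*u^3 - 45*u^2*v - 51*u*v^2 - 3*v^3
  coeff of dv: -9*u^3 - 51*u^2*v - 15*u*v^2 - 2*v^3
F^* omega = (-18*u^3 - 45*u^2*v - 51*u*v^2 - 3*v^3) du + (-9*u^3 - 51*u^2*v - 15*u*v^2 - 2*v^3) dv.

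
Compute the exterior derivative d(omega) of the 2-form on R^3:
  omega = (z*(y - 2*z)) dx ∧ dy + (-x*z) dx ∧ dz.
d(omega) = (y - 4*z) dx ∧ dy ∧ dz

For a 2-form omega = sum_{i<j} g_{ij} dx_i ∧ dx_j, the exterior derivative is
  d(omega) = sum_{i<j} d(g_{ij}) ∧ dx_i ∧ dx_j = sum_{i<j, k} (∂g_{ij}/∂x_k) dx_k ∧ dx_i ∧ dx_j.
Expand each term, using dx_k ∧ dx_i ∧ dx_j = sgn(permutation) dx_{(a)} ∧ dx_{(b)} ∧ dx_{(c)} with (a < b < c) sorted:
  d(z*(y - 2*z)) includes (∂/∂z)(z*(y - 2*z)) dz = (y - 4*z) dz, which multiplied by dx ∧ dy gives (y - 4*z) dx ∧ dy ∧ dz
Collecting like 3-forms: d(omega) = (y - 4*z) dx ∧ dy ∧ dz.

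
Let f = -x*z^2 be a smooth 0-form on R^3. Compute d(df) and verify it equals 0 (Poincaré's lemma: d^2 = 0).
d(df) = 0

Step 1: df = sum_i (∂f/∂x_i) dx_i = (-z^2) dx + (0) dy + (-2*x*z) dz.
Step 2: Apply d again. Using the 1-form formula, the coefficient of dx ∧ dy in d(df) is ∂^2 f/∂x ∂y - ∂^2 f/∂y ∂x = (0) - (0) = 0 (equality of mixed partials for smooth f).
Similarly for dx ∧ dz and dy ∧ dz — all coefficients vanish. So d(df) = 0.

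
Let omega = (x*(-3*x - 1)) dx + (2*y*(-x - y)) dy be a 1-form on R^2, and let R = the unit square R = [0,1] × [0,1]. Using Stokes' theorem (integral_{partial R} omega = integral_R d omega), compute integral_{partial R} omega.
integral_(partial R) omega = -1

Stokes: integral_partial_R omega = integral_R d omega with d omega = (∂Q/∂x - ∂P/∂y) dx ∧ dy.
  ∂Q/∂x = -2*y
  ∂P/∂y = 0
  integrand = ∂Q/∂x - ∂P/∂y = -2*y.
Integrating over R: integral_0^1 integral_0^1 (-2*y) dx dy = -1.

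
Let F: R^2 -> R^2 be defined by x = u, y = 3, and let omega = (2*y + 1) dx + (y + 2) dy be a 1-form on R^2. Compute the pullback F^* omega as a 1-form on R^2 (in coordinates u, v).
F^* omega = (7) du

Using F^*(f dg) = (f ∘ F) d(g ∘ F), substitute each coordinate x_i by F_i(u, v) in f_i, and replace dx_i by d F_i = (∂F_i/∂u) du + (∂F_i/∂v) dv.
  For the x component: f_1(F) = 7; d F_1 = (1) du + (0) dv
  For the y component: f_2(F) = 5; d F_2 = (0) du + (0) dv
Combining and collecting du, dv coefficients:
  coeff of du: 7
  coeff of dv: 0
F^* omega = (7) du.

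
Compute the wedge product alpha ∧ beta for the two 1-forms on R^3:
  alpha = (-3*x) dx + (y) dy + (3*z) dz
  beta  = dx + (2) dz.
alpha ∧ beta = (-6*x - 3*z) dx ∧ dz + (-y) dx ∧ dy + (2*y) dy ∧ dz

Distribute the wedge, using dx_i ∧ dx_j = -dx_j ∧ dx_i and dx_i ∧ dx_i = 0. For each pair (i, j) with i < j, the coefficient of dx_i ∧ dx_j in alpha ∧ beta is (alpha_i * beta_j - alpha_j * beta_i). Collecting: alpha ∧ beta = (-6*x - 3*z) dx ∧ dz + (-y) dx ∧ dy + (2*y) dy ∧ dz.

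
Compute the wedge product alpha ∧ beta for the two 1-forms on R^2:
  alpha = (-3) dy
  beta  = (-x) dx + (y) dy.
alpha ∧ beta = (-3*x) dx ∧ dy

Distribute the wedge, using dx_i ∧ dx_j = -dx_j ∧ dx_i and dx_i ∧ dx_i = 0. For each pair (i, j) with i < j, the coefficient of dx_i ∧ dx_j in alpha ∧ beta is (alpha_i * beta_j - alpha_j * beta_i). Collecting: alpha ∧ beta = (-3*x) dx ∧ dy.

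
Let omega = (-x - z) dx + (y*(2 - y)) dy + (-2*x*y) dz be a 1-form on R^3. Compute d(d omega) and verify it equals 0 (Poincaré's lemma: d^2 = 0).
d(d omega) = 0

Step 1: d omega = sum_{i<j} (∂f_j/∂x_i - ∂f_i/∂x_j) dx_i ∧ dx_j:
  coeff of dx ∧ dy: 0
  coeff of dx ∧ dz: 1 - 2*y
  coeff of dy ∧ dz: -2*x
Step 2: Apply d again to each 2-form coefficient. The only possible 3-form in R^3 is dx ∧ dy ∧ dz, with coefficient
  ∂(coeff of dy∧dz)/∂x - ∂(coeff of dx∧dz)/∂y + ∂(coeff of dx∧dy)/∂z
  = ∂/∂x (-2*x) - ∂/∂y (1 - 2*y) + ∂/∂z (0).
Each of these terms simplifies to sums of mixed partials that cancel in pairs. The result is 0 (by equality of mixed partials for smooth functions — Schwarz / Clairaut).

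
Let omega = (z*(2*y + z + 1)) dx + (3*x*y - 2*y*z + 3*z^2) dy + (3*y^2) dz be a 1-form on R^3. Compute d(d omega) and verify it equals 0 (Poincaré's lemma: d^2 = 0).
d(d omega) = 0

Step 1: d omega = sum_{i<j} (∂f_j/∂x_i - ∂f_i/∂x_j) dx_i ∧ dx_j:
  coeff of dx ∧ dy: 3*y - 2*z
  coeff of dx ∧ dz: -2*y - 2*z - 1
  coeff of dy ∧ dz: 8*y - 6*z
Step 2: Apply d again to each 2-form coefficient. The only possible 3-form in R^3 is dx ∧ dy ∧ dz, with coefficient
  ∂(coeff of dy∧dz)/∂x - ∂(coeff of dx∧dz)/∂y + ∂(coeff of dx∧dy)/∂z
  = ∂/∂x (8*y - 6*z) - ∂/∂y (-2*y - 2*z - 1) + ∂/∂z (3*y - 2*z).
Each of these terms simplifies to sums of mixed partials that cancel in pairs. The result is 0 (by equality of mixed partials for smooth functions — Schwarz / Clairaut).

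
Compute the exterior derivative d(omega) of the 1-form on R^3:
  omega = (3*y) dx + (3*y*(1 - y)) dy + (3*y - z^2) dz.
d(omega) = (-3) dx ∧ dy + (3) dy ∧ dz

For a 1-form omega = sum_i f_i dx_i, the exterior derivative is
  d(omega) = sum_{i < j} (∂f_j/∂x_i - ∂f_i/∂x_j) dx_i ∧ dx_j.
  coefficient of dx ∧ dy: ∂f_2/∂x - ∂f_1/∂y = ∂(3*y*(1 - y))/∂x - ∂(3*y)/∂y = -3
  coefficient of dy ∧ dz: ∂f_3/∂y - ∂f_2/∂z = ∂(3*y - z^2)/∂y - ∂(3*y*(1 - y))/∂z = 3
Assembling: d(omega) = (-3) dx ∧ dy + (3) dy ∧ dz.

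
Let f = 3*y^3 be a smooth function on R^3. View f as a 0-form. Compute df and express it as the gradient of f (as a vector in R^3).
df = (0) dx + (9*y^2) dy + (0) dz; grad f = (0, 9*y^2, 0)

For a 0-form f, d f = (∂f/∂x) dx + (∂f/∂y) dy + (∂f/∂z) dz. The components of the vector representation are exactly the entries of grad f in Cartesian coordinates:
  ∂f/∂x = 0
  ∂f/∂y = 9*y^2
  ∂f/∂z = 0.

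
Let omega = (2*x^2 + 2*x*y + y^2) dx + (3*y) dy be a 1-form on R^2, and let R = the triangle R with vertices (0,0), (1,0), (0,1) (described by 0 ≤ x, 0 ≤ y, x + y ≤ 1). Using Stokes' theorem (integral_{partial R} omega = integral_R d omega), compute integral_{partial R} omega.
integral_(partial R) omega = -2/3

Stokes: integral_partial_R omega = integral_R d omega with d omega = (∂Q/∂x - ∂P/∂y) dx ∧ dy.
  ∂Q/∂x = 0
  ∂P/∂y = 2*x + 2*y
  integrand = ∂Q/∂x - ∂P/∂y = -2*x - 2*y.
Integrating over R: integral_0^1 integral_0^{1-x} (-2*x - 2*y) dy dx = -2/3.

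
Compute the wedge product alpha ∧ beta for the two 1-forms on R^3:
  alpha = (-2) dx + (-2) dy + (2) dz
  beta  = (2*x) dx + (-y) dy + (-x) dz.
alpha ∧ beta = (4*x + 2*y) dx ∧ dy + (-2*x) dx ∧ dz + (2*x + 2*y) dy ∧ dz

Distribute the wedge, using dx_i ∧ dx_j = -dx_j ∧ dx_i and dx_i ∧ dx_i = 0. For each pair (i, j) with i < j, the coefficient of dx_i ∧ dx_j in alpha ∧ beta is (alpha_i * beta_j - alpha_j * beta_i). Collecting: alpha ∧ beta = (4*x + 2*y) dx ∧ dy + (-2*x) dx ∧ dz + (2*x + 2*y) dy ∧ dz.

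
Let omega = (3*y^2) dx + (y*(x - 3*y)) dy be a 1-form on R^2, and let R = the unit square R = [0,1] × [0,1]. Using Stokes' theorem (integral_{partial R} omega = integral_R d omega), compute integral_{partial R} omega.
integral_(partial R) omega = -5/2

Stokes: integral_partial_R omega = integral_R d omega with d omega = (∂Q/∂x - ∂P/∂y) dx ∧ dy.
  ∂Q/∂x = y
  ∂P/∂y = 6*y
  integrand = ∂Q/∂x - ∂P/∂y = -5*y.
Integrating over R: integral_0^1 integral_0^1 (-5*y) dx dy = -5/2.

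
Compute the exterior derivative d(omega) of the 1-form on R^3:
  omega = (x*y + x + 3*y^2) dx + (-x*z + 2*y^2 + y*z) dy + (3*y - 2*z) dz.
d(omega) = (-x - 6*y - z) dx ∧ dy + (x - y + 3) dy ∧ dz

For a 1-form omega = sum_i f_i dx_i, the exterior derivative is
  d(omega) = sum_{i < j} (∂f_j/∂x_i - ∂f_i/∂x_j) dx_i ∧ dx_j.
  coefficient of dx ∧ dy: ∂f_2/∂x - ∂f_1/∂y = ∂(-x*z + 2*y^2 + y*z)/∂x - ∂(x*y + x + 3*y^2)/∂y = -x - 6*y - z
  coefficient of dy ∧ dz: ∂f_3/∂y - ∂f_2/∂z = ∂(3*y - 2*z)/∂y - ∂(-x*z + 2*y^2 + y*z)/∂z = x - y + 3
Assembling: d(omega) = (-x - 6*y - z) dx ∧ dy + (x - y + 3) dy ∧ dz.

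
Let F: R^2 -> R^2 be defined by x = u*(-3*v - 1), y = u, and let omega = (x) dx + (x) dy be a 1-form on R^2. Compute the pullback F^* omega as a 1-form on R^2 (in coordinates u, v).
F^* omega = (3*u*v*(3*v + 1)) du + (u^2*(9*v + 3)) dv

Using F^*(f dg) = (f ∘ F) d(g ∘ F), substitute each coordinate x_i by F_i(u, v) in f_i, and replace dx_i by d F_i = (∂F_i/∂u) du + (∂F_i/∂v) dv.
  For the x component: f_1(F) = u*(-3*v - 1); d F_1 = (-3*v - 1) du + (-3*u) dv
  For the y component: f_2(F) = u*(-3*v - 1); d F_2 = (1) du + (0) dv
Combining and collecting du, dv coefficients:
  coeff of du: 3*u*v*(3*v + 1)
  coeff of dv: u^2*(9*v + 3)
F^* omega = (3*u*v*(3*v + 1)) du + (u^2*(9*v + 3)) dv.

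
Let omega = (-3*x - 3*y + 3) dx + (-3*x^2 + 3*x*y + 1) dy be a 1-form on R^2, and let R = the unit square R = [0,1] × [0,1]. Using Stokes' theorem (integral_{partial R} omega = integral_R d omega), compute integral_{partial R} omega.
integral_(partial R) omega = 3/2

Stokes: integral_partial_R omega = integral_R d omega with d omega = (∂Q/∂x - ∂P/∂y) dx ∧ dy.
  ∂Q/∂x = -6*x + 3*y
  ∂P/∂y = -3
  integrand = ∂Q/∂x - ∂P/∂y = -6*x + 3*y + 3.
Integrating over R: integral_0^1 integral_0^1 (-6*x + 3*y + 3) dx dy = 3/2.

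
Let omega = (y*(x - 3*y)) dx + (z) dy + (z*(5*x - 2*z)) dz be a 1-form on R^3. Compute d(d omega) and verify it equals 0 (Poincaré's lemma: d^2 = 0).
d(d omega) = 0

Step 1: d omega = sum_{i<j} (∂f_j/∂x_i - ∂f_i/∂x_j) dx_i ∧ dx_j:
  coeff of dx ∧ dy: -x + 6*y
  coeff of dx ∧ dz: 5*z
  coeff of dy ∧ dz: -1
Step 2: Apply d again to each 2-form coefficient. The only possible 3-form in R^3 is dx ∧ dy ∧ dz, with coefficient
  ∂(coeff of dy∧dz)/∂x - ∂(coeff of dx∧dz)/∂y + ∂(coeff of dx∧dy)/∂z
  = ∂/∂x (-1) - ∂/∂y (5*z) + ∂/∂z (-x + 6*y).
Each of these terms simplifies to sums of mixed partials that cancel in pairs. The result is 0 (by equality of mixed partials for smooth functions — Schwarz / Clairaut).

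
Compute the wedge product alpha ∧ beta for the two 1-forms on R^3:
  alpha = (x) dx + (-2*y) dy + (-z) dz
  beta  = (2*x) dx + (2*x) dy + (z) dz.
alpha ∧ beta = (2*x*(x + 2*y)) dx ∧ dy + (3*x*z) dx ∧ dz + (2*z*(x - y)) dy ∧ dz

Distribute the wedge, using dx_i ∧ dx_j = -dx_j ∧ dx_i and dx_i ∧ dx_i = 0. For each pair (i, j) with i < j, the coefficient of dx_i ∧ dx_j in alpha ∧ beta is (alpha_i * beta_j - alpha_j * beta_i). Collecting: alpha ∧ beta = (2*x*(x + 2*y)) dx ∧ dy + (3*x*z) dx ∧ dz + (2*z*(x - y)) dy ∧ dz.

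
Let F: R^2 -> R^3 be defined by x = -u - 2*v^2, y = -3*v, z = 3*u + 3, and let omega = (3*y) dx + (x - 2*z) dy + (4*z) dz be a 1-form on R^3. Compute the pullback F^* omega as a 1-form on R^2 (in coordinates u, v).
F^* omega = (36*u + 9*v + 36) du + (21*u + 42*v^2 + 18) dv

Using F^*(f dg) = (f ∘ F) d(g ∘ F), substitute each coordinate x_i by F_i(u, v) in f_i, and replace dx_i by d F_i = (∂F_i/∂u) du + (∂F_i/∂v) dv.
  For the x component: f_1(F) = -9*v; d F_1 = (-1) du + (-4*v) dv
  For the y component: f_2(F) = -7*u - 2*v^2 - 6; d F_2 = (0) du + (-3) dv
  For the z component: f_3(F) = 12*u + 12; d F_3 = (3) du + (0) dv
Combining and collecting du, dv coefficients:
  coeff of du: 36*u + 9*v + 36
  coeff of dv: 21*u + 42*v^2 + 18
F^* omega = (36*u + 9*v + 36) du + (21*u + 42*v^2 + 18) dv.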